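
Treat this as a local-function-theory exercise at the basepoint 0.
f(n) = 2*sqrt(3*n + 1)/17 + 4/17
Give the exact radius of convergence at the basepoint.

The radius of convergence is 1/3.

Branch term (2/17)*sqrt(1 - n/(-1/3)): its argument vanishes at n = -1/3, a square-root branch point, modulus 1/3.
The radius of convergence is the smallest modulus among the singular points: 1/3.


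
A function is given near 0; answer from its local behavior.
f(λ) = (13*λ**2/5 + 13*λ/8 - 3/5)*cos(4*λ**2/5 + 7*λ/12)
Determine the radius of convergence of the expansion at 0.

The radius of convergence is infinite.

The factor cos(4*λ**2/5 + 7*λ/12) is entire and contributes no finite singular point.
The polynomial part has no poles.
No finite singular points: the Taylor series at 0 converges everywhere.


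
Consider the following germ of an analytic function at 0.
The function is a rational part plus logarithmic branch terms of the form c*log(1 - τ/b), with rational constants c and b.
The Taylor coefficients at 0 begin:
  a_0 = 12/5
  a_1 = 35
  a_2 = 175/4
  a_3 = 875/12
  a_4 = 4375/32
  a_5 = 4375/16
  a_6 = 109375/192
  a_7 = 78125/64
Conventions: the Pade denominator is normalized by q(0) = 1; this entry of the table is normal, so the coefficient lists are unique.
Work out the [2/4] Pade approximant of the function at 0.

Taylor coefficients needed (read off): a_0 = 12/5, a_1 = 35, a_2 = 175/4, a_3 = 875/12, a_4 = 4375/32, a_5 = 4375/16, a_6 = 109375/192.
Write the denominator as Q(τ) = 1 + q1*τ + q2*τ^2 + q3*τ^3 + q4*τ^4. Requiring Q*f - P = O(τ^7) with deg P <= 2 kills the coefficients of τ^3..τ^6 in Q*f:
  τ^3: a_3 + q1*a_2 + q2*a_1 + q3*a_0 = 0, i.e. 875/12 + (175/4)*q1 + (35)*q2 + (12/5)*q3 = 0.
  τ^4: a_4 + q1*a_3 + q2*a_2 + q3*a_1 + q4*a_0 = 0, i.e. 4375/32 + (875/12)*q1 + (175/4)*q2 + (35)*q3 + (12/5)*q4 = 0.
  τ^5: a_5 + q1*a_4 + q2*a_3 + q3*a_2 + q4*a_1 = 0, i.e. 4375/16 + (4375/32)*q1 + (875/12)*q2 + (175/4)*q3 + (35)*q4 = 0.
  τ^6: a_6 + q1*a_5 + q2*a_4 + q3*a_3 + q4*a_2 = 0, i.e. 109375/192 + (4375/16)*q1 + (4375/32)*q2 + (875/12)*q3 + (175/4)*q4 = 0.
Solving this linear system: q1 = -123045/40886, q2 = 814105/490632, q3 = 137375/490632, q4 = 1605625/11775168.
The numerator is Q*f truncated at degree 2: P0 = a_0 = 12/5; P1 = a_1 + q1*a_0 = 567851/20443; P2 = a_2 + q1*a_1 + q2*a_0 = -4709983/81772.

The Pade approximant has numerator coefficients [12/5, 567851/20443, -4709983/81772]; denominator coefficients [1, -123045/40886, 814105/490632, 137375/490632, 1605625/11775168].


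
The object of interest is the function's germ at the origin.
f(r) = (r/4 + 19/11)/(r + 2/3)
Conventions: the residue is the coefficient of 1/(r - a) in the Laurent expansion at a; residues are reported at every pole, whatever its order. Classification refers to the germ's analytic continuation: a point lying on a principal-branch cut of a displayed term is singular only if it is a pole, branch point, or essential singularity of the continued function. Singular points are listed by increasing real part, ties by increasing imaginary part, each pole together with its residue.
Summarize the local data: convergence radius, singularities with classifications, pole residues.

Radius of convergence at 0: 2/3.
At -2/3: a pole of order 1; residue 103/66.

Denominator factor (r + 2/3): pole of order 1 at -2/3, modulus 2/3.
The radius of convergence is the smallest modulus among the singular points: 2/3.
At the order-1 pole -2/3 set g(r) = (r - (-2/3))*f(r) = r/4 + 19/11.
Simple pole: residue = g(a) at a = -2/3, which is 103/66.


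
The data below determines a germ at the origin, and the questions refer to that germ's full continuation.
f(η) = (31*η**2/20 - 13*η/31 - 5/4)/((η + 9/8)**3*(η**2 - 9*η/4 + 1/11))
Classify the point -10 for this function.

Denominator factors: η + 9/8 = -71/8 at η = -10; η**2 - 9*η/4 + 1/11 = 2697/22 at η = -10 — none vanishes.
So the germ continues analytically to -10.

The point is a regular point.


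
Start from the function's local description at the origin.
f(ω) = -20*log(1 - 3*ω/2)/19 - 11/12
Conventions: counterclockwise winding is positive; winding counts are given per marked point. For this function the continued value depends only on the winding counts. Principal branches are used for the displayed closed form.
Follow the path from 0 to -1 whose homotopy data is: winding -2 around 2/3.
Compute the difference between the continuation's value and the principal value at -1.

The rational part is single-valued and drops out of the difference; each branch term changes only by its own monodromy.
(-20/19)*log(1 - ω/(2/3)): each positive loop around 2/3 adds 2*pi*i to the log, so winding -2 contributes (-20/19)*(-2)*2*pi*i = (80/19)*pi*i.
Summing the contributions at ω = -1 gives (80/19)*pi*i.

Continued minus principal equals (80/19)*pi*i.


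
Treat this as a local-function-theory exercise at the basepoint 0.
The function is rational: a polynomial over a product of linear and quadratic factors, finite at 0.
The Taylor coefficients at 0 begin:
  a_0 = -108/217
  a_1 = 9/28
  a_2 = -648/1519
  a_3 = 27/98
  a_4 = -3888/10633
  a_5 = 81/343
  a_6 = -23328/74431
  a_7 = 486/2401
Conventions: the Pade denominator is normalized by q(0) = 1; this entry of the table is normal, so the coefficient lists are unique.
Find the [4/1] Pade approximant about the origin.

Taylor coefficients needed (read off): a_0 = -108/217, a_1 = 9/28, a_2 = -648/1519, a_3 = 27/98, a_4 = -3888/10633, a_5 = 81/343.
Write the denominator as Q(j) = 1 + q1*j. Requiring Q*f - P = O(j^6) with deg P <= 4 kills the coefficients of j^5..j^5 in Q*f:
  j^5: a_5 + q1*a_4 = 0, i.e. 81/343 + (-3888/10633)*q1 = 0.
Solving this linear system: q1 = 31/48.
The numerator is Q*f truncated at degree 4: P0 = a_0 = -108/217; P1 = a_1 + q1*a_0 = 0; P2 = a_2 + q1*a_1 = -21291/97216; P3 = a_3 + q1*a_2 = 0; P4 = a_4 + q1*a_3 = -63873/340256.

The Pade approximant has numerator coefficients [-108/217, 0, -21291/97216, 0, -63873/340256]; denominator coefficients [1, 31/48].


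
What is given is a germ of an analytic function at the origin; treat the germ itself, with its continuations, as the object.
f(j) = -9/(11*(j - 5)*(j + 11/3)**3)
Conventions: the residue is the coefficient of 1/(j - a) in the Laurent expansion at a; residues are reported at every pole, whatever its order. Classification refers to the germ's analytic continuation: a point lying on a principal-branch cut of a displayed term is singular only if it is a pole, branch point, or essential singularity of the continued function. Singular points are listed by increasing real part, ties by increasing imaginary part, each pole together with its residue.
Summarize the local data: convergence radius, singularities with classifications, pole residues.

Radius of convergence at 0: 11/3.
At -11/3: a pole of order 3; residue 243/193336.
At 5: a pole of order 1; residue -243/193336.

Denominator factor (j - 5): pole of order 1 at 5, modulus 5.
Denominator factor (j + 11/3)^3: pole of order 3 at -11/3, modulus 11/3.
The radius of convergence is the smallest modulus among the singular points: 11/3.
At the order-3 pole -11/3 set g(j) = (j - (-11/3))^3*f(j) = -9/(11*(j - 5)).
Order-3 pole: residue = g''(a)/2; g''(-11/3) = 243/96668, so the residue is 243/193336.
At the order-1 pole 5 set g(j) = (j - (5))*f(j) = -9/(11*(j + 11/3)**3).
Simple pole: residue = g(a) at a = 5, which is -243/193336.
List the singular points by increasing real part (a conjugate pair: the negative imaginary part first).


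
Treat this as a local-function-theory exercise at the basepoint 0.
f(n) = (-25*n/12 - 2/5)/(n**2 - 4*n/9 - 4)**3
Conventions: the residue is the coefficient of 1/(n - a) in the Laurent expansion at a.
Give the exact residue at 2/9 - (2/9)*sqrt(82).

The residue is (1528713/2823004160)*sqrt(82).

The factor n**2 - 4*n/9 - 4 splits as (n - a)(n - a') with a = 2/9 - (2/9)*sqrt(82), a' = 2/9 + (2/9)*sqrt(82). At the order-3 pole a set g(n) = (n - a)^3*f(n) = [-25*n/12 - 2/5] / (n - a')^3.
Order-3 pole: residue = g''(a)/2; g''(2/9 - (2/9)*sqrt(82)) = (1528713/1411502080)*sqrt(82), so the residue is (1528713/2823004160)*sqrt(82).


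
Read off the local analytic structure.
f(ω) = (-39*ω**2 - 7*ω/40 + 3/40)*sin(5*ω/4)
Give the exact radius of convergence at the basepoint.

The factor sin(5*ω/4) is entire and contributes no finite singular point.
The polynomial part has no poles.
No finite singular points: the Taylor series at 0 converges everywhere.

The radius of convergence is infinite.


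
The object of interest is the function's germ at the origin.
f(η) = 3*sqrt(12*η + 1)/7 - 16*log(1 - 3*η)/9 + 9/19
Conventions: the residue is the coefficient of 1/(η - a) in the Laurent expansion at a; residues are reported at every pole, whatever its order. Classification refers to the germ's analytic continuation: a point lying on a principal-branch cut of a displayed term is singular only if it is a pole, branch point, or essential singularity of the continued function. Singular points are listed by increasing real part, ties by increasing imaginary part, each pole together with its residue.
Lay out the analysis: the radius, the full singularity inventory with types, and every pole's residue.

Radius of convergence at 0: 1/12.
At -1/12: an algebraic (square-root) branch point.
At 1/3: a logarithmic branch point.

Branch term (3/7)*sqrt(1 - η/(-1/12)): its argument vanishes at η = -1/12, a square-root branch point, modulus 1/12.
Branch term (-16/9)*log(1 - η/(1/3)): its argument vanishes at η = 1/3, a logarithmic branch point, modulus 1/3.
The radius of convergence is the smallest modulus among the singular points: 1/12.
List the singular points by increasing real part (a conjugate pair: the negative imaginary part first).


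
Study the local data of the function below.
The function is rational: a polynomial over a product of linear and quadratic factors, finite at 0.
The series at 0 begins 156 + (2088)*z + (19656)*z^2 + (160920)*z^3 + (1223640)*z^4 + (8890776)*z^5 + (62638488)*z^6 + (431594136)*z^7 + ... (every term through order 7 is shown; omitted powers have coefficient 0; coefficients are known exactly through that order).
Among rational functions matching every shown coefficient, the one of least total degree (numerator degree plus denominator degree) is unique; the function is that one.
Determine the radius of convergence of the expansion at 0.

The radius of convergence is 1/6.

No rational of total degree below 4 reproduces all 8 coefficients; solving the [1/3] Pade equations on them gives f(z) = (-5*z/3 - 13/3)/((z - 1)*(z - 1/6)**2), whose expansion matches every shown term.
Denominator factor (z - 1/6)^2: pole of order 2 at 1/6, modulus 1/6.
Denominator factor (z - 1): pole of order 1 at 1, modulus 1.
The radius of convergence is the smallest modulus among the singular points: 1/6.


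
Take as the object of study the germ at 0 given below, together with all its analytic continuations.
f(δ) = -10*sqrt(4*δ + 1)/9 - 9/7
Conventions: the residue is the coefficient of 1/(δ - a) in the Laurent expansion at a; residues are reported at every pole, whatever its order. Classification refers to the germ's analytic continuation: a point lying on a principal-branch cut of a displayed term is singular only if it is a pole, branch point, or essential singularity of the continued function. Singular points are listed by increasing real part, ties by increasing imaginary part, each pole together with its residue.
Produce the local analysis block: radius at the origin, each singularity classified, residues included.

Branch term (-10/9)*sqrt(1 - δ/(-1/4)): its argument vanishes at δ = -1/4, a square-root branch point, modulus 1/4.
The radius of convergence is the smallest modulus among the singular points: 1/4.

Radius of convergence at 0: 1/4.
At -1/4: an algebraic (square-root) branch point.


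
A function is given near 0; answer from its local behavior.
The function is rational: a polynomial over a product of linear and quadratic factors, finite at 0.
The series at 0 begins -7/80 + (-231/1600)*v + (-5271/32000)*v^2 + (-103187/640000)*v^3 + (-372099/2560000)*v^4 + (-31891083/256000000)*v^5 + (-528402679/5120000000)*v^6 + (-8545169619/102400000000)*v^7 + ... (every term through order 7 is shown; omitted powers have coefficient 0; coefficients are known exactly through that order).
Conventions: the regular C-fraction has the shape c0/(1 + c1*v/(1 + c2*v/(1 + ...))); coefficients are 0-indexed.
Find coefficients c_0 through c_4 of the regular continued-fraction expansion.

The regular C-fraction coefficients are [-7/80, -33/20, 28/55, -959/2640, 385/6576].

Taylor coefficients (read off): a_0 = -7/80, a_1 = -231/1600, a_2 = -5271/32000, a_3 = -103187/640000, a_4 = -372099/2560000.
c0 = a_0 = -7/80. Peel one level at a time: if S = 1 + c*v/S' with S'(0) = 1, then c is the v-coefficient of S and S' = c*v/(S - 1).
S_1 = c0/f = 1 + (-33/20)*v + (21/25)*v^2 + ...; c1 = -33/20.
S_2 = c1*v/(S_1 - 1) = 1 + (28/55)*v + (6713/36300)*v^2 + ...; c2 = 28/55.
S_3 = c2*v/(S_2 - 1) = 1 + (-959/2640)*v + (49/2304)*v^2 + ...; c3 = -959/2640.
S_4 = c3*v/(S_3 - 1) = 1 + (385/6576)*v + ...; c4 = 385/6576.


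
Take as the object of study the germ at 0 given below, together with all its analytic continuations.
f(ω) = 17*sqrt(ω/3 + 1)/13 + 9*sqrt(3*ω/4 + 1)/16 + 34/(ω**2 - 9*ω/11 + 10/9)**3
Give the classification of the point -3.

The point is an algebraic (square-root) branch point.

The term (17/13)*sqrt(1 - ω/(-3)) has argument 1 - -3/(-3) = 0 at -3: a square-root (algebraic, two-sheeted) branch point; the remaining terms are analytic or single-valued there.


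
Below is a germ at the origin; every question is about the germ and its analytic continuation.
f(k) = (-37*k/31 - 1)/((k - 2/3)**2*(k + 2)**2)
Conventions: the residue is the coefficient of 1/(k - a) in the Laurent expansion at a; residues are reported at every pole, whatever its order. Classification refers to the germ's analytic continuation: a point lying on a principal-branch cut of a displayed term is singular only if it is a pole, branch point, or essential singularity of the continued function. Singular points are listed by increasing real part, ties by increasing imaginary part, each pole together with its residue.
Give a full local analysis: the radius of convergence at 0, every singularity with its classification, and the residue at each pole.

Radius of convergence at 0: 2/3.
At -2: a pole of order 2; residue -171/7936.
At 2/3: a pole of order 2; residue 171/7936.

Denominator factor (k + 2)^2: pole of order 2 at -2, modulus 2.
Denominator factor (k - 2/3)^2: pole of order 2 at 2/3, modulus 2/3.
The radius of convergence is the smallest modulus among the singular points: 2/3.
At the order-2 pole -2 set g(k) = (k - (-2))^2*f(k) = (-37*k/31 - 1)/(k - 2/3)**2.
Order-2 pole: residue = g'(a); g'(-2) = -171/7936, so the residue is -171/7936.
At the order-2 pole 2/3 set g(k) = (k - (2/3))^2*f(k) = (-37*k/31 - 1)/(k + 2)**2.
Order-2 pole: residue = g'(a); g'(2/3) = 171/7936, so the residue is 171/7936.
List the singular points by increasing real part (a conjugate pair: the negative imaginary part first).


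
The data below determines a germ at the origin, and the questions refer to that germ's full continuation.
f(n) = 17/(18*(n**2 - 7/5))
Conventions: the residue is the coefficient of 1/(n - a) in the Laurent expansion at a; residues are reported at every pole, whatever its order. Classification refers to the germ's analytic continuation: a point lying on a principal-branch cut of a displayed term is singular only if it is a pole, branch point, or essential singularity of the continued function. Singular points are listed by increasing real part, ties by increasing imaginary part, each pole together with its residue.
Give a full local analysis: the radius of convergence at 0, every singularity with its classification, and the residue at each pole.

Radius of convergence at 0: (1/5)*sqrt(35).
At -(1/5)*sqrt(35): a pole of order 1; residue -(17/252)*sqrt(35).
At (1/5)*sqrt(35): a pole of order 1; residue (17/252)*sqrt(35).

Denominator factor (n**2 - 7/5): discriminant 28/5, real irrational roots (1/5)*sqrt(35) and -(1/5)*sqrt(35); poles of order 1, moduli (1/5)*sqrt(35) and (1/5)*sqrt(35).
The radius of convergence is the smallest modulus among the singular points: (1/5)*sqrt(35).
The factor n**2 - 7/5 splits as (n - a)(n - a') with a = -(1/5)*sqrt(35), a' = (1/5)*sqrt(35). At the order-1 pole a set g(n) = (n - a)*f(n) = [17/18] / (n - a').
Simple pole: residue = g(a) at a = -(1/5)*sqrt(35), which is -(17/252)*sqrt(35).
The factor n**2 - 7/5 splits as (n - a)(n - a') with a = (1/5)*sqrt(35), a' = -(1/5)*sqrt(35). At the order-1 pole a set g(n) = (n - a)*f(n) = [17/18] / (n - a').
Simple pole: residue = g(a) at a = (1/5)*sqrt(35), which is (17/252)*sqrt(35).
List the singular points by increasing real part (a conjugate pair: the negative imaginary part first).


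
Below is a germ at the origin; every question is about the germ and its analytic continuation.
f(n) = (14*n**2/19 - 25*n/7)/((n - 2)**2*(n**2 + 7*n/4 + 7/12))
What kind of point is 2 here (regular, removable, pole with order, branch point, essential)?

The point is a pole of order 2.

The denominator factor n - 2 vanishes at 2 and appears to the power 2; the numerator there equals -558/133, nonzero, and no other factor vanishes.
Hence a pole whose order is the multiplicity, 2.


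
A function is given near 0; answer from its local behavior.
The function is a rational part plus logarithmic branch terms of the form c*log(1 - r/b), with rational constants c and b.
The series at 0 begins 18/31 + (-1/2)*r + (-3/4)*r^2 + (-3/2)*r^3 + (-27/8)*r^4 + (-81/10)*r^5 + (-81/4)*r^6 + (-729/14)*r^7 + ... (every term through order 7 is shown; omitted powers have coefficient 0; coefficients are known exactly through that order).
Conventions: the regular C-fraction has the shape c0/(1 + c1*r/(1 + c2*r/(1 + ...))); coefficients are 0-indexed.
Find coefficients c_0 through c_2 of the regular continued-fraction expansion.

The regular C-fraction coefficients are [18/31, 31/36, -85/36].

Taylor coefficients (read off): a_0 = 18/31, a_1 = -1/2, a_2 = -3/4.
c0 = a_0 = 18/31. Peel one level at a time: if S = 1 + c*r/S' with S'(0) = 1, then c is the r-coefficient of S and S' = c*r/(S - 1).
S_1 = c0/f = 1 + (31/36)*r + (2635/1296)*r^2 + ...; c1 = 31/36.
S_2 = c1*r/(S_1 - 1) = 1 + (-85/36)*r + ...; c2 = -85/36.


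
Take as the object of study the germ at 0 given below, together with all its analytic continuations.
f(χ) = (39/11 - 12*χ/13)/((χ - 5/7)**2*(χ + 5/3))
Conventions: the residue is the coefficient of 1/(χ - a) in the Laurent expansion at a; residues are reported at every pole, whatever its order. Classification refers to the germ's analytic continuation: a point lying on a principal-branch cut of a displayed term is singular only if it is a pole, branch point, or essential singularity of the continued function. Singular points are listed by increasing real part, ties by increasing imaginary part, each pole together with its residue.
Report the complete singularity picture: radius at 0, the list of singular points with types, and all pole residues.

Radius of convergence at 0: 5/7.
At -5/3: a pole of order 1; residue 320607/357500.
At 5/7: a pole of order 2; residue -320607/357500.

Denominator factor (χ - 5/7)^2: pole of order 2 at 5/7, modulus 5/7.
Denominator factor (χ + 5/3): pole of order 1 at -5/3, modulus 5/3.
The radius of convergence is the smallest modulus among the singular points: 5/7.
At the order-1 pole -5/3 set g(χ) = (χ - (-5/3))*f(χ) = (39/11 - 12*χ/13)/(χ - 5/7)**2.
Simple pole: residue = g(a) at a = -5/3, which is 320607/357500.
At the order-2 pole 5/7 set g(χ) = (χ - (5/7))^2*f(χ) = (39/11 - 12*χ/13)/(χ + 5/3).
Order-2 pole: residue = g'(a); g'(5/7) = -320607/357500, so the residue is -320607/357500.
List the singular points by increasing real part (a conjugate pair: the negative imaginary part first).


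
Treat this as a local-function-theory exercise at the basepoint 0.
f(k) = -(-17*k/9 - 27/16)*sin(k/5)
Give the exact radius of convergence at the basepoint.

The factor -sin(k/5) is entire and contributes no finite singular point.
The polynomial part has no poles.
No finite singular points: the Taylor series at 0 converges everywhere.

The radius of convergence is infinite.


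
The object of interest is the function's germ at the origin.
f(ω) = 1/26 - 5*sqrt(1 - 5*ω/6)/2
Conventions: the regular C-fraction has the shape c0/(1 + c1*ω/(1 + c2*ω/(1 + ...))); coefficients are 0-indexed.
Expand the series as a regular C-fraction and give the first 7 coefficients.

The regular C-fraction coefficients are [-32/13, 325/768, -485/768, -20/291, -135/388, -485/3888, -1135/3888].

Taylor coefficients (expand at 0): a_0 = -32/13, a_1 = 25/24, a_2 = 125/576, a_3 = 625/6912, a_4 = 15625/331776, a_5 = 109375/3981312, a_6 = 546875/31850496.
c0 = a_0 = -32/13. Peel one level at a time: if S = 1 + c*ω/S' with S'(0) = 1, then c is the ω-coefficient of S and S' = c*ω/(S - 1).
S_1 = c0/f = 1 + (325/768)*ω + (157625/589824)*ω^2 + ...; c1 = 325/768.
S_2 = c1*ω/(S_1 - 1) = 1 + (-485/768)*ω + (-25/576)*ω^2 + ...; c2 = -485/768.
S_3 = c2*ω/(S_2 - 1) = 1 + (-20/291)*ω + (-225/9409)*ω^2 + ...; c3 = -20/291.
S_4 = c3*ω/(S_3 - 1) = 1 + (-135/388)*ω + (-25/576)*ω^2 + ...; c4 = -135/388.
S_5 = c4*ω/(S_4 - 1) = 1 + (-485/3888)*ω + (-550475/15116544)*ω^2 + ...; c5 = -485/3888.
S_6 = c5*ω/(S_5 - 1) = 1 + (-1135/3888)*ω + ...; c6 = -1135/3888.


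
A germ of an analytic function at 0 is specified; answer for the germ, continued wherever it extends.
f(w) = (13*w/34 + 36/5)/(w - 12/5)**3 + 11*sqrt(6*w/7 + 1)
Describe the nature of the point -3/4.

Denominator factors: w - 12/5 = -63/20 at w = -3/4 — none vanishes.
Branch term sqrt(1 - w/(-7/6)): argument at -3/4 is 5/14, nonzero, so -3/4 is not its branch point (a point on a principal cut is still regular for the continued germ).
So the germ continues analytically to -3/4.

The point is a regular point.


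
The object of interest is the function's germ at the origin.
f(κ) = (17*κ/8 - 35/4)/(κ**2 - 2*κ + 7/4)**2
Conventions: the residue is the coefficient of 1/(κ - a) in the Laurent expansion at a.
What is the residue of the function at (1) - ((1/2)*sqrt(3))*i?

The residue is -((53/36)*sqrt(3))*i.

The factor κ**2 - 2*κ + 7/4 splits as (κ - a)(κ - a') with a = (1) - ((1/2)*sqrt(3))*i, a' = (1) + ((1/2)*sqrt(3))*i. At the order-2 pole a set g(κ) = (κ - a)^2*f(κ) = [17*κ/8 - 35/4] / (κ - a')^2.
Order-2 pole: residue = g'(a); g'((1) - ((1/2)*sqrt(3))*i) = -((53/36)*sqrt(3))*i, so the residue is -((53/36)*sqrt(3))*i.


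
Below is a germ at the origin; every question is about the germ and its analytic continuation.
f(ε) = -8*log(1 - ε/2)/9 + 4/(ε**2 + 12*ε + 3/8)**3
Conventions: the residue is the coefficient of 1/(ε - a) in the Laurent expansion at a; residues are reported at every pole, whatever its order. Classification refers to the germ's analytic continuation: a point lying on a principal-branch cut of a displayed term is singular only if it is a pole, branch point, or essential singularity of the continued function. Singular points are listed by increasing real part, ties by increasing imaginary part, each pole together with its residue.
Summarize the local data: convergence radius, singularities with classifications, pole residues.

Radius of convergence at 0: 6 - (1/4)*sqrt(570).
At -6 - (1/4)*sqrt(570): a pole of order 3; residue -(32/7716375)*sqrt(570).
At -6 + (1/4)*sqrt(570): a pole of order 3; residue (32/7716375)*sqrt(570).
At 2: a logarithmic branch point.

Denominator factor (ε**2 + 12*ε + 3/8)^3: discriminant 285/2, real irrational roots -6 + (1/4)*sqrt(570) and -6 - (1/4)*sqrt(570); poles of order 3, moduli 6 - (1/4)*sqrt(570) and 6 + (1/4)*sqrt(570).
Branch term (-8/9)*log(1 - ε/(2)): its argument vanishes at ε = 2, a logarithmic branch point, modulus 2.
The radius of convergence is the smallest modulus among the singular points: 6 - (1/4)*sqrt(570).
The branch term is analytic at -6 - (1/4)*sqrt(570) and contributes nothing to the residue; only the rational part matters.
The factor ε**2 + 12*ε + 3/8 splits as (ε - a)(ε - a') with a = -6 - (1/4)*sqrt(570), a' = -6 + (1/4)*sqrt(570). At the order-3 pole a set g(ε) = (ε - a)^3*(rational part) = [4] / (ε - a')^3.
Order-3 pole: residue = g''(a)/2; g''(-6 - (1/4)*sqrt(570)) = -(64/7716375)*sqrt(570), so the residue is -(32/7716375)*sqrt(570).
The branch term is analytic at -6 + (1/4)*sqrt(570) and contributes nothing to the residue; only the rational part matters.
The factor ε**2 + 12*ε + 3/8 splits as (ε - a)(ε - a') with a = -6 + (1/4)*sqrt(570), a' = -6 - (1/4)*sqrt(570). At the order-3 pole a set g(ε) = (ε - a)^3*(rational part) = [4] / (ε - a')^3.
Order-3 pole: residue = g''(a)/2; g''(-6 + (1/4)*sqrt(570)) = (64/7716375)*sqrt(570), so the residue is (32/7716375)*sqrt(570).
List the singular points by increasing real part (a conjugate pair: the negative imaginary part first).


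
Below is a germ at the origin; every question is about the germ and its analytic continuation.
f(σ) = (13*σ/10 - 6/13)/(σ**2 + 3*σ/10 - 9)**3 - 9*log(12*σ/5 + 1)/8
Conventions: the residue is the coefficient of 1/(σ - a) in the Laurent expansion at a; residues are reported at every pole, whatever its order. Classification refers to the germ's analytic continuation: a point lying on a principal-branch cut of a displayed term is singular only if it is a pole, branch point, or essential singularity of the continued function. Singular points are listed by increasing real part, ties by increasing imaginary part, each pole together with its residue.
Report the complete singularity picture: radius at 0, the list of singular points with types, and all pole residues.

Denominator factor (σ**2 + 3*σ/10 - 9)^3: discriminant 3609/100, real irrational roots -3/20 + (3/20)*sqrt(401) and -3/20 - (3/20)*sqrt(401); poles of order 3, moduli -3/20 + (3/20)*sqrt(401) and 3/20 + (3/20)*sqrt(401).
Branch term (-9/8)*log(1 - σ/(-5/12)): its argument vanishes at σ = -5/12, a logarithmic branch point, modulus 5/12.
The radius of convergence is the smallest modulus among the singular points: 5/12.
The branch term is analytic at -3/20 - (3/20)*sqrt(401) and contributes nothing to the residue; only the rational part matters.
The factor σ**2 + 3*σ/10 - 9 splits as (σ - a)(σ - a') with a = -3/20 - (3/20)*sqrt(401), a' = -3/20 + (3/20)*sqrt(401). At the order-3 pole a set g(σ) = (σ - a)^3*(rational part) = [13*σ/10 - 6/13] / (σ - a')^3.
Order-3 pole: residue = g''(a)/2; g''(-3/20 - (3/20)*sqrt(401)) = (1138000/22632901551)*sqrt(401), so the residue is (569000/22632901551)*sqrt(401).
The branch term is analytic at -3/20 + (3/20)*sqrt(401) and contributes nothing to the residue; only the rational part matters.
The factor σ**2 + 3*σ/10 - 9 splits as (σ - a)(σ - a') with a = -3/20 + (3/20)*sqrt(401), a' = -3/20 - (3/20)*sqrt(401). At the order-3 pole a set g(σ) = (σ - a)^3*(rational part) = [13*σ/10 - 6/13] / (σ - a')^3.
Order-3 pole: residue = g''(a)/2; g''(-3/20 + (3/20)*sqrt(401)) = -(1138000/22632901551)*sqrt(401), so the residue is -(569000/22632901551)*sqrt(401).
List the singular points by increasing real part (a conjugate pair: the negative imaginary part first).

Radius of convergence at 0: 5/12.
At -3/20 - (3/20)*sqrt(401): a pole of order 3; residue (569000/22632901551)*sqrt(401).
At -5/12: a logarithmic branch point.
At -3/20 + (3/20)*sqrt(401): a pole of order 3; residue -(569000/22632901551)*sqrt(401).


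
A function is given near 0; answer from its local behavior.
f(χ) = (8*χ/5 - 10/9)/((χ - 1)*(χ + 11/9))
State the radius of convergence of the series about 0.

Denominator factor (χ + 11/9): pole of order 1 at -11/9, modulus 11/9.
Denominator factor (χ - 1): pole of order 1 at 1, modulus 1.
The radius of convergence is the smallest modulus among the singular points: 1.

The radius of convergence is 1.


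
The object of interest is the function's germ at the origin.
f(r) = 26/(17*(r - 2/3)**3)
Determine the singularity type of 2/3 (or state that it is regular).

The denominator factor r - 2/3 vanishes at 2/3 and appears to the power 3; the numerator there equals 26/17, nonzero, and no other factor vanishes.
Hence a pole whose order is the multiplicity, 3.

The point is a pole of order 3.


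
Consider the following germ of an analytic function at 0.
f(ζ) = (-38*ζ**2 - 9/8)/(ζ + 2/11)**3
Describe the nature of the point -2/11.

The point is a pole of order 3.

The denominator factor ζ + 2/11 vanishes at -2/11 and appears to the power 3; the numerator there equals -2305/968, nonzero, and no other factor vanishes.
Hence a pole whose order is the multiplicity, 3.


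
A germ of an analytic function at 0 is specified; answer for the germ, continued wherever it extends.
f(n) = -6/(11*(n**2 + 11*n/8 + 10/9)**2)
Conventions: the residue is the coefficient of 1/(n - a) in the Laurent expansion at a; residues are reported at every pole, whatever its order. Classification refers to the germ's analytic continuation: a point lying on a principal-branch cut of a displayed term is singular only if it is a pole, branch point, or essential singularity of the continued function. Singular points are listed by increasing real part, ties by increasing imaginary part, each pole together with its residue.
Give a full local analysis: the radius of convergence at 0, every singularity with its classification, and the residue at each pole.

Radius of convergence at 0: (1/3)*sqrt(10).
At (-11/16) - ((1/48)*sqrt(1471))*i: a pole of order 2; residue -((165888/23802251)*sqrt(1471))*i.
At (-11/16) + ((1/48)*sqrt(1471))*i: a pole of order 2; residue ((165888/23802251)*sqrt(1471))*i.

Denominator factor (n**2 + 11*n/8 + 10/9)^2: discriminant -1471/576, complex-conjugate roots (-11/16) + ((1/48)*sqrt(1471))*i and (-11/16) - ((1/48)*sqrt(1471))*i; poles of order 2, moduli (1/3)*sqrt(10) and (1/3)*sqrt(10).
The radius of convergence is the smallest modulus among the singular points: (1/3)*sqrt(10).
The factor n**2 + 11*n/8 + 10/9 splits as (n - a)(n - a') with a = (-11/16) - ((1/48)*sqrt(1471))*i, a' = (-11/16) + ((1/48)*sqrt(1471))*i. At the order-2 pole a set g(n) = (n - a)^2*f(n) = [-6/11] / (n - a')^2.
Order-2 pole: residue = g'(a); g'((-11/16) - ((1/48)*sqrt(1471))*i) = -((165888/23802251)*sqrt(1471))*i, so the residue is -((165888/23802251)*sqrt(1471))*i.
The factor n**2 + 11*n/8 + 10/9 splits as (n - a)(n - a') with a = (-11/16) + ((1/48)*sqrt(1471))*i, a' = (-11/16) - ((1/48)*sqrt(1471))*i. At the order-2 pole a set g(n) = (n - a)^2*f(n) = [-6/11] / (n - a')^2.
Order-2 pole: residue = g'(a); g'((-11/16) + ((1/48)*sqrt(1471))*i) = ((165888/23802251)*sqrt(1471))*i, so the residue is ((165888/23802251)*sqrt(1471))*i.
List the singular points by increasing real part (a conjugate pair: the negative imaginary part first).


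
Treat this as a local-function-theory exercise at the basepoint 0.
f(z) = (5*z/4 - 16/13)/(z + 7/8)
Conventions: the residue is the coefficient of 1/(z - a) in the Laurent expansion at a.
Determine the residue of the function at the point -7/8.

The residue is -967/416.

At the order-1 pole -7/8 set g(z) = (z - (-7/8))*f(z) = 5*z/4 - 16/13.
Simple pole: residue = g(a) at a = -7/8, which is -967/416.


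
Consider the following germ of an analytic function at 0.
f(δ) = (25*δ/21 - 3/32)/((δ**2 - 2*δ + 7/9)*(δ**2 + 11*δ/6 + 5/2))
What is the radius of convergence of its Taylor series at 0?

The radius of convergence is 1 - (1/3)*sqrt(2).

Denominator factor (δ**2 + 11*δ/6 + 5/2): discriminant -239/36, complex-conjugate roots (-11/12) + ((1/12)*sqrt(239))*i and (-11/12) - ((1/12)*sqrt(239))*i; poles of order 1, moduli (1/2)*sqrt(10) and (1/2)*sqrt(10).
Denominator factor (δ**2 - 2*δ + 7/9): discriminant 8/9, real irrational roots 1 + (1/3)*sqrt(2) and 1 - (1/3)*sqrt(2); poles of order 1, moduli 1 + (1/3)*sqrt(2) and 1 - (1/3)*sqrt(2).
The radius of convergence is the smallest modulus among the singular points: 1 - (1/3)*sqrt(2).


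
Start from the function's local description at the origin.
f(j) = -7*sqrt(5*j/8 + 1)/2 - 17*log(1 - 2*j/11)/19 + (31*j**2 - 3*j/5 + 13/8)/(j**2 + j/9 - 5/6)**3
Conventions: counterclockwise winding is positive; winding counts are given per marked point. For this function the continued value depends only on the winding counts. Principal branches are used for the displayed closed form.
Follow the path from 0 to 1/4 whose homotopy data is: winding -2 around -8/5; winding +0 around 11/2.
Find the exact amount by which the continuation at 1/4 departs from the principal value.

Continued minus principal equals 0.

The rational part is single-valued and drops out of the difference; each branch term changes only by its own monodromy.
(-17/19)*log(1 - j/(11/2)): winding 0 around 11/2, so this term returns to its principal value, contribution 0.
(-7/2)*sqrt(1 - j/(-8/5)): winding -2 is even, the square root returns to the same sheet, contribution 0.
Summing the contributions at j = 1/4 gives 0.


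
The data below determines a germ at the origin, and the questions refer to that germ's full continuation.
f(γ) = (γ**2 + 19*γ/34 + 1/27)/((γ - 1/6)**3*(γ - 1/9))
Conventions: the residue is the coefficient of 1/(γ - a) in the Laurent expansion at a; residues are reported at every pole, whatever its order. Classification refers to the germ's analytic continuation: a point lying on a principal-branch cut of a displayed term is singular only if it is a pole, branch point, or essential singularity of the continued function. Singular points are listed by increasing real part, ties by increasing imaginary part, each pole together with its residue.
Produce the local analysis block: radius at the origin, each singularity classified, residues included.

Radius of convergence at 0: 1/9.
At 1/9: a pole of order 1; residue -11052/17.
At 1/6: a pole of order 3; residue 11052/17.

Denominator factor (γ - 1/6)^3: pole of order 3 at 1/6, modulus 1/6.
Denominator factor (γ - 1/9): pole of order 1 at 1/9, modulus 1/9.
The radius of convergence is the smallest modulus among the singular points: 1/9.
At the order-1 pole 1/9 set g(γ) = (γ - (1/9))*f(γ) = (γ**2 + 19*γ/34 + 1/27)/(γ - 1/6)**3.
Simple pole: residue = g(a) at a = 1/9, which is -11052/17.
At the order-3 pole 1/6 set g(γ) = (γ - (1/6))^3*f(γ) = (γ**2 + 19*γ/34 + 1/27)/(γ - 1/9).
Order-3 pole: residue = g''(a)/2; g''(1/6) = 22104/17, so the residue is 11052/17.
List the singular points by increasing real part (a conjugate pair: the negative imaginary part first).


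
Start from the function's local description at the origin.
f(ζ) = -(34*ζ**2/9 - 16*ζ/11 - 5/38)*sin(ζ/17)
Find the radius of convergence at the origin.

The radius of convergence is infinite.

The factor -sin(ζ/17) is entire and contributes no finite singular point.
The polynomial part has no poles.
No finite singular points: the Taylor series at 0 converges everywhere.


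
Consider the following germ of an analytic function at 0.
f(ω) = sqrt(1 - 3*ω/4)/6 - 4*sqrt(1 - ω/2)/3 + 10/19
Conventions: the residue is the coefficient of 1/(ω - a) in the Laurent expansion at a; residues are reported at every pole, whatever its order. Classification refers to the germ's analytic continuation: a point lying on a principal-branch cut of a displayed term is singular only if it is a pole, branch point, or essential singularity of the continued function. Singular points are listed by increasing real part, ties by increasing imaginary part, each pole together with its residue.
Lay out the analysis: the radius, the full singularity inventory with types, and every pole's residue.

Radius of convergence at 0: 4/3.
At 4/3: an algebraic (square-root) branch point.
At 2: an algebraic (square-root) branch point.

Branch term (1/6)*sqrt(1 - ω/(4/3)): its argument vanishes at ω = 4/3, a square-root branch point, modulus 4/3.
Branch term (-4/3)*sqrt(1 - ω/(2)): its argument vanishes at ω = 2, a square-root branch point, modulus 2.
The radius of convergence is the smallest modulus among the singular points: 4/3.
List the singular points by increasing real part (a conjugate pair: the negative imaginary part first).


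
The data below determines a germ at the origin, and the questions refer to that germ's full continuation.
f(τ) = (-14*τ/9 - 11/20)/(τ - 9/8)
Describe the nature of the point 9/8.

The denominator factor τ - 9/8 vanishes at 9/8 and appears to the power 1; the numerator there equals -23/10, nonzero, and no other factor vanishes.
Hence a pole whose order is the multiplicity, 1.

The point is a pole of order 1.


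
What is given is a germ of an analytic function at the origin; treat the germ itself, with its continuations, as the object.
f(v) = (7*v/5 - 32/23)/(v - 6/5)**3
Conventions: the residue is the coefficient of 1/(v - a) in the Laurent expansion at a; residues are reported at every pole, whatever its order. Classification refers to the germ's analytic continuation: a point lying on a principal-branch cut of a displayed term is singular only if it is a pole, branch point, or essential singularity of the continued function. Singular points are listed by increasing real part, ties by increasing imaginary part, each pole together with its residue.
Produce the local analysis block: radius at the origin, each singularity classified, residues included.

Denominator factor (v - 6/5)^3: pole of order 3 at 6/5, modulus 6/5.
The radius of convergence is the smallest modulus among the singular points: 6/5.
At the order-3 pole 6/5 set g(v) = (v - (6/5))^3*f(v) = 7*v/5 - 32/23.
Order-3 pole: residue = g''(a)/2; g''(6/5) = 0, so the residue is 0.

Radius of convergence at 0: 6/5.
At 6/5: a pole of order 3; residue 0.


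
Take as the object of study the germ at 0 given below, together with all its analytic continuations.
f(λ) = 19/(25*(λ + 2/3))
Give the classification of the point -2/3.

The denominator factor λ + 2/3 vanishes at -2/3 and appears to the power 1; the numerator there equals 19/25, nonzero, and no other factor vanishes.
Hence a pole whose order is the multiplicity, 1.

The point is a pole of order 1.


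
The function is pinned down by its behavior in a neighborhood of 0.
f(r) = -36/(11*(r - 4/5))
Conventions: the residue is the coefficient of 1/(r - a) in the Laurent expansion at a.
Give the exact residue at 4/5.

The residue is -36/11.

At the order-1 pole 4/5 set g(r) = (r - (4/5))*f(r) = -36/11.
Simple pole: residue = g(a) at a = 4/5, which is -36/11.


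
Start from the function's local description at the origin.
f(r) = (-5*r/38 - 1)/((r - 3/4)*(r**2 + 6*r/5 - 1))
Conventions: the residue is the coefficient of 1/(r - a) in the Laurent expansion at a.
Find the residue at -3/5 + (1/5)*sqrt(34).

The residue is 835/703 + (5405/23902)*sqrt(34).

The factor r**2 + 6*r/5 - 1 splits as (r - a)(r - a') with a = -3/5 + (1/5)*sqrt(34), a' = -3/5 - (1/5)*sqrt(34). At the order-1 pole a set g(r) = (r - a)*f(r) = [(-5*r/38 - 1)/(r - 3/4)] / (r - a').
Simple pole: residue = g(a) at a = -3/5 + (1/5)*sqrt(34), which is 835/703 + (5405/23902)*sqrt(34).


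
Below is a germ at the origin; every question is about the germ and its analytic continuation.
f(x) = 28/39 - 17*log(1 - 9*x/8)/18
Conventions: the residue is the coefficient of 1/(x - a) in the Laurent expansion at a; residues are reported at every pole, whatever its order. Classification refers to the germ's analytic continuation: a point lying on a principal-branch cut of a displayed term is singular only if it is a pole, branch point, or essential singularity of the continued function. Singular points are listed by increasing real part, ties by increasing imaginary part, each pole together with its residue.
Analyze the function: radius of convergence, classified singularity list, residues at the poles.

Radius of convergence at 0: 8/9.
At 8/9: a logarithmic branch point.

Branch term (-17/18)*log(1 - x/(8/9)): its argument vanishes at x = 8/9, a logarithmic branch point, modulus 8/9.
The radius of convergence is the smallest modulus among the singular points: 8/9.
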